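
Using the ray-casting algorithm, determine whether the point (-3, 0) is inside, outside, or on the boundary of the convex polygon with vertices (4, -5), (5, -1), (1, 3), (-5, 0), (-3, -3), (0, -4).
The point (-3, 0) lies strictly inside the polygon

Cast a horizontal ray to the right from the query point and count how many polygon edges it crosses (each edge strictly once or zero times, handled with the usual half-open convention). 
Parity of crossings → odd ⇒ inside.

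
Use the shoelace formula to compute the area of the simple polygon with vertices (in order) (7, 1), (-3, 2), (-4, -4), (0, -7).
Area = 57

Shoelace formula: Area = (1/2) |Σ_i (x_i · y_{i+1} − x_{i+1} · y_i)| (indices mod n). Compute each cross term:
  (7)(2) − (-3)(1) = 17
  (-3)(-4) − (-4)(2) = 20
  (-4)(-7) − (0)(-4) = 28
  (0)(1) − (7)(-7) = 49
Sum = 114, so (signed) Area = 114/2 = 57, |Area| = 57.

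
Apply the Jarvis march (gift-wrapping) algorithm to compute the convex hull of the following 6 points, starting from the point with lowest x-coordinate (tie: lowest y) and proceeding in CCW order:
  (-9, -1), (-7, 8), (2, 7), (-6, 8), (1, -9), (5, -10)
Hull (CCW) = [(-9, -1), (1, -9), (5, -10), (2, 7), (-6, 8), (-7, 8)]

Jarvis march: at each step, from the current hull vertex p, select the next vertex q as the point such that every other point lies strictly to the left of (or on) the directed line p → q. (Equivalently: for every other point r, the cross product (q − p) × (r − p) ≥ 0.)
Starting point (lowest x, tie lowest y): (-9, -1). Wrap until returning to start. Resulting hull: (-9, -1), (1, -9), (5, -10), (2, 7), (-6, 8), (-7, 8).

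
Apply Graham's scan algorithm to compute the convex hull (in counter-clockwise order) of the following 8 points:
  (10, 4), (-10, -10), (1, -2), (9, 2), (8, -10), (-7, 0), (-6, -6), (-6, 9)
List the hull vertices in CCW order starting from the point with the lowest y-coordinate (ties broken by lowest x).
Hull (CCW) = [(-10, -10), (8, -10), (10, 4), (-6, 9)]

Graham scan procedure:
  1. Find the pivot p₀ = point with lowest y (tie → lowest x): (-10, -10).
  2. Sort the remaining points by polar angle around p₀.
  3. Walk through sorted points, maintaining a stack; pop the top while the last three entries make a non-left turn (cross product ≤ 0).
  4. Final stack is the convex hull in CCW order: (-10, -10), (8, -10), (10, 4), (-6, 9).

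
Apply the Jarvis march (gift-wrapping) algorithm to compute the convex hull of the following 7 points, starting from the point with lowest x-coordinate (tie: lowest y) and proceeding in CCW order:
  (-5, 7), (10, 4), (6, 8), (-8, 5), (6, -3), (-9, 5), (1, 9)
Hull (CCW) = [(-9, 5), (6, -3), (10, 4), (6, 8), (1, 9), (-5, 7)]

Jarvis march: at each step, from the current hull vertex p, select the next vertex q as the point such that every other point lies strictly to the left of (or on) the directed line p → q. (Equivalently: for every other point r, the cross product (q − p) × (r − p) ≥ 0.)
Starting point (lowest x, tie lowest y): (-9, 5). Wrap until returning to start. Resulting hull: (-9, 5), (6, -3), (10, 4), (6, 8), (1, 9), (-5, 7).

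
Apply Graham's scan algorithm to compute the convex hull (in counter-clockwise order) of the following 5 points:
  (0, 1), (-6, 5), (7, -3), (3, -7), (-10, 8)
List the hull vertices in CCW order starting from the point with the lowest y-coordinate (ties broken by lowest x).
Hull (CCW) = [(3, -7), (7, -3), (-10, 8)]

Graham scan procedure:
  1. Find the pivot p₀ = point with lowest y (tie → lowest x): (3, -7).
  2. Sort the remaining points by polar angle around p₀.
  3. Walk through sorted points, maintaining a stack; pop the top while the last three entries make a non-left turn (cross product ≤ 0).
  4. Final stack is the convex hull in CCW order: (3, -7), (7, -3), (-10, 8).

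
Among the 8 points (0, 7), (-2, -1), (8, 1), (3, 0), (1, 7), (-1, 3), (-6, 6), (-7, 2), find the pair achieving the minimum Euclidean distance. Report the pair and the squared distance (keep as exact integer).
Pair = ((0, 7), (1, 7)); squared distance = 1

Compute all C(8, 2) = 28 pairwise squared distances (x_i − x_j)² + (y_i − y_j)². The minimum is 1, attained by the pair ((0, 7), (1, 7)).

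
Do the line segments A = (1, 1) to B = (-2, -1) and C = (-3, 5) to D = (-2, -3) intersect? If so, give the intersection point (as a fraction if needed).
No (intersection of containing lines falls outside at least one segment)

Parametrize and solve: t = 14/13, s = 10/13. At least one of these is outside [0, 1], so the segments do not intersect.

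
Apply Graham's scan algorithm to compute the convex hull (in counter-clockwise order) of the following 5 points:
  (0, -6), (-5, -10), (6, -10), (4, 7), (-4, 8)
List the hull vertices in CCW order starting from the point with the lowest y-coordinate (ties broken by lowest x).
Hull (CCW) = [(-5, -10), (6, -10), (4, 7), (-4, 8)]

Graham scan procedure:
  1. Find the pivot p₀ = point with lowest y (tie → lowest x): (-5, -10).
  2. Sort the remaining points by polar angle around p₀.
  3. Walk through sorted points, maintaining a stack; pop the top while the last three entries make a non-left turn (cross product ≤ 0).
  4. Final stack is the convex hull in CCW order: (-5, -10), (6, -10), (4, 7), (-4, 8).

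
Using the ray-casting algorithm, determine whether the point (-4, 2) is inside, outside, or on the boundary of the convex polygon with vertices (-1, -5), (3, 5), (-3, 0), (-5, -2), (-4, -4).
The point (-4, 2) lies strictly outside the polygon

Cast a horizontal ray to the right from the query point and count how many polygon edges it crosses (each edge strictly once or zero times, handled with the usual half-open convention). 
Parity of crossings → even ⇒ outside.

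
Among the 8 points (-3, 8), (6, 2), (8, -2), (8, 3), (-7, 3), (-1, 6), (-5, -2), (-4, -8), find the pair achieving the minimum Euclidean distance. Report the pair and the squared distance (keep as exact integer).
Pair = ((6, 2), (8, 3)); squared distance = 5

Compute all C(8, 2) = 28 pairwise squared distances (x_i − x_j)² + (y_i − y_j)². The minimum is 5, attained by the pair ((6, 2), (8, 3)).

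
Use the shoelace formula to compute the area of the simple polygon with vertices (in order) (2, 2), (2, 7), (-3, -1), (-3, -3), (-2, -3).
Area = 20

Shoelace formula: Area = (1/2) |Σ_i (x_i · y_{i+1} − x_{i+1} · y_i)| (indices mod n). Compute each cross term:
  (2)(7) − (2)(2) = 10
  (2)(-1) − (-3)(7) = 19
  (-3)(-3) − (-3)(-1) = 6
  (-3)(-3) − (-2)(-3) = 3
  (-2)(2) − (2)(-3) = 2
Sum = 40, so (signed) Area = 40/2 = 20, |Area| = 20.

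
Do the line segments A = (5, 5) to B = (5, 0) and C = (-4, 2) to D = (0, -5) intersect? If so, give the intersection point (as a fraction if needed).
No (intersection of containing lines falls outside at least one segment)

Parametrize and solve: t = 15/4, s = 9/4. At least one of these is outside [0, 1], so the segments do not intersect.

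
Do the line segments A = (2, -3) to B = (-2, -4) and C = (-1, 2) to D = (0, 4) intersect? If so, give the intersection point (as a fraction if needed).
No (intersection of containing lines falls outside at least one segment)

Parametrize and solve: t = 11/7, s = -23/7. At least one of these is outside [0, 1], so the segments do not intersect.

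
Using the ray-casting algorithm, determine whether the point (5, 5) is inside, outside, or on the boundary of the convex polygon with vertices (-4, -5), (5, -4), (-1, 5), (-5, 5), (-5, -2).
The point (5, 5) lies strictly outside the polygon

Cast a horizontal ray to the right from the query point and count how many polygon edges it crosses (each edge strictly once or zero times, handled with the usual half-open convention). 
Parity of crossings → even ⇒ outside.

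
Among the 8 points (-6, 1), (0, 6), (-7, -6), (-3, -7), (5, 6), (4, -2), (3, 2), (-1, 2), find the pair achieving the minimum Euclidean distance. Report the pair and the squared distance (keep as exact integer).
Pair = ((3, 2), (-1, 2)); squared distance = 16

Compute all C(8, 2) = 28 pairwise squared distances (x_i − x_j)² + (y_i − y_j)². The minimum is 16, attained by the pair ((3, 2), (-1, 2)).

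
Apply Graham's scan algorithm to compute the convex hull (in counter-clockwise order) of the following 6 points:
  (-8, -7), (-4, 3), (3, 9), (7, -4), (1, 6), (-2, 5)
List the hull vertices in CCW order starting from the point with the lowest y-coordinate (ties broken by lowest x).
Hull (CCW) = [(-8, -7), (7, -4), (3, 9), (-2, 5), (-4, 3)]

Graham scan procedure:
  1. Find the pivot p₀ = point with lowest y (tie → lowest x): (-8, -7).
  2. Sort the remaining points by polar angle around p₀.
  3. Walk through sorted points, maintaining a stack; pop the top while the last three entries make a non-left turn (cross product ≤ 0).
  4. Final stack is the convex hull in CCW order: (-8, -7), (7, -4), (3, 9), (-2, 5), (-4, 3).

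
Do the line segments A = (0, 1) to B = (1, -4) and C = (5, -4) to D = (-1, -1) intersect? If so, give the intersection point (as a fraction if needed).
Yes; intersection at (5/9, -16/9) (t = 5/9 on AB, s = 20/27 on CD)

Parametrize AB as A + t(B − A) = (0 + 1 t, 1 + -5 t) and CD as C + s(D − C) = (5 + -6 s, -4 + 3 s). Solve the linear system for (t, s). Determinant = 27 ≠ 0, so a unique intersection of the containing lines exists. Solution: t = 5/9, s = 20/27 — both in [0, 1], so the segments cross. Intersection point: (5/9, -16/9).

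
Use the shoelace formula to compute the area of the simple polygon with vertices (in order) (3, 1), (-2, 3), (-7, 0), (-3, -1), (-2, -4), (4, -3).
Area = 42

Shoelace formula: Area = (1/2) |Σ_i (x_i · y_{i+1} − x_{i+1} · y_i)| (indices mod n). Compute each cross term:
  (3)(3) − (-2)(1) = 11
  (-2)(0) − (-7)(3) = 21
  (-7)(-1) − (-3)(0) = 7
  (-3)(-4) − (-2)(-1) = 10
  (-2)(-3) − (4)(-4) = 22
  (4)(1) − (3)(-3) = 13
Sum = 84, so (signed) Area = 84/2 = 42, |Area| = 42.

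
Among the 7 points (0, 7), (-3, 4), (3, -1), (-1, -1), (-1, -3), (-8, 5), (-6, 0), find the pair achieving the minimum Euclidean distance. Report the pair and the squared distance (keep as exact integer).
Pair = ((-1, -1), (-1, -3)); squared distance = 4

Compute all C(7, 2) = 21 pairwise squared distances (x_i − x_j)² + (y_i − y_j)². The minimum is 4, attained by the pair ((-1, -1), (-1, -3)).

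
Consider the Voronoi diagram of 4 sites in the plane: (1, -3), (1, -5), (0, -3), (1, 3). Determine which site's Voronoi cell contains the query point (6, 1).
Nearest site = (1, 3)

The Voronoi cell of site s contains exactly those query points closer to s than to any other site. Compute squared distances from q = (6, 1) to each site:
  (1 − 6)² + (3 − 1)² = 29
  (1 − 6)² + (-3 − 1)² = 41
  (0 − 6)² + (-3 − 1)² = 52
  (1 − 6)² + (-5 − 1)² = 61
Minimum is attained by (1, 3), so q lies in its Voronoi cell.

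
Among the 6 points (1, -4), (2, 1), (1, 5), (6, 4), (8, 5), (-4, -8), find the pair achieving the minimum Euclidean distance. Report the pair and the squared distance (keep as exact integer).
Pair = ((6, 4), (8, 5)); squared distance = 5

Compute all C(6, 2) = 15 pairwise squared distances (x_i − x_j)² + (y_i − y_j)². The minimum is 5, attained by the pair ((6, 4), (8, 5)).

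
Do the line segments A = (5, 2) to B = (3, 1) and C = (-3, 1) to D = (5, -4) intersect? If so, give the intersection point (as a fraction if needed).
No (intersection of containing lines falls outside at least one segment)

Parametrize and solve: t = 8/3, s = 1/3. At least one of these is outside [0, 1], so the segments do not intersect.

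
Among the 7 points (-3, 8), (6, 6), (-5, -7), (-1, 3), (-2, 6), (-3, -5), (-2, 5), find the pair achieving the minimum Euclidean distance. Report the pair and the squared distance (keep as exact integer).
Pair = ((-2, 6), (-2, 5)); squared distance = 1

Compute all C(7, 2) = 21 pairwise squared distances (x_i − x_j)² + (y_i − y_j)². The minimum is 1, attained by the pair ((-2, 6), (-2, 5)).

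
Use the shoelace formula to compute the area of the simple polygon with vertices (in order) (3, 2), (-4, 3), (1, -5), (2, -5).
Area = 29

Shoelace formula: Area = (1/2) |Σ_i (x_i · y_{i+1} − x_{i+1} · y_i)| (indices mod n). Compute each cross term:
  (3)(3) − (-4)(2) = 17
  (-4)(-5) − (1)(3) = 17
  (1)(-5) − (2)(-5) = 5
  (2)(2) − (3)(-5) = 19
Sum = 58, so (signed) Area = 58/2 = 29, |Area| = 29.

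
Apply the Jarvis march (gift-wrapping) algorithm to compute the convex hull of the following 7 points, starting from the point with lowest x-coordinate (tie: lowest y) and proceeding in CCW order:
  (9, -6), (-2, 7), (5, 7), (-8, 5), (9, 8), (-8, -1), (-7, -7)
Hull (CCW) = [(-8, -1), (-7, -7), (9, -6), (9, 8), (-2, 7), (-8, 5)]

Jarvis march: at each step, from the current hull vertex p, select the next vertex q as the point such that every other point lies strictly to the left of (or on) the directed line p → q. (Equivalently: for every other point r, the cross product (q − p) × (r − p) ≥ 0.)
Starting point (lowest x, tie lowest y): (-8, -1). Wrap until returning to start. Resulting hull: (-8, -1), (-7, -7), (9, -6), (9, 8), (-2, 7), (-8, 5).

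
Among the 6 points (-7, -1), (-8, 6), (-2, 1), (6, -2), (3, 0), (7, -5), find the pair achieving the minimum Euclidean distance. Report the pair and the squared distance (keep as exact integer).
Pair = ((6, -2), (7, -5)); squared distance = 10

Compute all C(6, 2) = 15 pairwise squared distances (x_i − x_j)² + (y_i − y_j)². The minimum is 10, attained by the pair ((6, -2), (7, -5)).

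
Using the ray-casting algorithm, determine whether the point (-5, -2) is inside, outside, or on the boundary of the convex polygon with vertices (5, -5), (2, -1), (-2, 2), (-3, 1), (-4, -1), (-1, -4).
The point (-5, -2) lies strictly outside the polygon

Cast a horizontal ray to the right from the query point and count how many polygon edges it crosses (each edge strictly once or zero times, handled with the usual half-open convention). 
Parity of crossings → even ⇒ outside.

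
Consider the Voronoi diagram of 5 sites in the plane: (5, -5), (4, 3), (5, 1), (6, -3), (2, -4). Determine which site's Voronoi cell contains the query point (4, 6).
Nearest site = (4, 3)

The Voronoi cell of site s contains exactly those query points closer to s than to any other site. Compute squared distances from q = (4, 6) to each site:
  (4 − 4)² + (3 − 6)² = 9
  (5 − 4)² + (1 − 6)² = 26
  (6 − 4)² + (-3 − 6)² = 85
  (2 − 4)² + (-4 − 6)² = 104
  (5 − 4)² + (-5 − 6)² = 122
Minimum is attained by (4, 3), so q lies in its Voronoi cell.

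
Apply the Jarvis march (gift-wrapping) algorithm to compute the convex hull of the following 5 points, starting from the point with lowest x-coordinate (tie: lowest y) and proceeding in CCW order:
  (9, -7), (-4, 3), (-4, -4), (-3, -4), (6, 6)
Hull (CCW) = [(-4, -4), (9, -7), (6, 6), (-4, 3)]

Jarvis march: at each step, from the current hull vertex p, select the next vertex q as the point such that every other point lies strictly to the left of (or on) the directed line p → q. (Equivalently: for every other point r, the cross product (q − p) × (r − p) ≥ 0.)
Starting point (lowest x, tie lowest y): (-4, -4). Wrap until returning to start. Resulting hull: (-4, -4), (9, -7), (6, 6), (-4, 3).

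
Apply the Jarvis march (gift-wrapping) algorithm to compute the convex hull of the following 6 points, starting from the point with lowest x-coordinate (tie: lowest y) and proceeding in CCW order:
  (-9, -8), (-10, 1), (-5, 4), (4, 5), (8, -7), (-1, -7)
Hull (CCW) = [(-10, 1), (-9, -8), (8, -7), (4, 5), (-5, 4)]

Jarvis march: at each step, from the current hull vertex p, select the next vertex q as the point such that every other point lies strictly to the left of (or on) the directed line p → q. (Equivalently: for every other point r, the cross product (q − p) × (r − p) ≥ 0.)
Starting point (lowest x, tie lowest y): (-10, 1). Wrap until returning to start. Resulting hull: (-10, 1), (-9, -8), (8, -7), (4, 5), (-5, 4).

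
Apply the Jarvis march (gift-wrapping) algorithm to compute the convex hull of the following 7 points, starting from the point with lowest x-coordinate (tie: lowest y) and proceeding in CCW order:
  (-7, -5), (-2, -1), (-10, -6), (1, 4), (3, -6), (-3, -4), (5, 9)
Hull (CCW) = [(-10, -6), (3, -6), (5, 9)]

Jarvis march: at each step, from the current hull vertex p, select the next vertex q as the point such that every other point lies strictly to the left of (or on) the directed line p → q. (Equivalently: for every other point r, the cross product (q − p) × (r − p) ≥ 0.)
Starting point (lowest x, tie lowest y): (-10, -6). Wrap until returning to start. Resulting hull: (-10, -6), (3, -6), (5, 9).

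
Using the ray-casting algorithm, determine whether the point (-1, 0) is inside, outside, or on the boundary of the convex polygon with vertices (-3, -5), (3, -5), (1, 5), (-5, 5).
The point (-1, 0) lies strictly inside the polygon

Cast a horizontal ray to the right from the query point and count how many polygon edges it crosses (each edge strictly once or zero times, handled with the usual half-open convention). 
Parity of crossings → odd ⇒ inside.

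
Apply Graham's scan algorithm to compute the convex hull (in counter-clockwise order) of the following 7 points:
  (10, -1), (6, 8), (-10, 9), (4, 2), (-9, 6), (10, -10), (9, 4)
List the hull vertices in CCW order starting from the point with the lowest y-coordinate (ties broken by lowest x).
Hull (CCW) = [(10, -10), (10, -1), (9, 4), (6, 8), (-10, 9), (-9, 6)]

Graham scan procedure:
  1. Find the pivot p₀ = point with lowest y (tie → lowest x): (10, -10).
  2. Sort the remaining points by polar angle around p₀.
  3. Walk through sorted points, maintaining a stack; pop the top while the last three entries make a non-left turn (cross product ≤ 0).
  4. Final stack is the convex hull in CCW order: (10, -10), (10, -1), (9, 4), (6, 8), (-10, 9), (-9, 6).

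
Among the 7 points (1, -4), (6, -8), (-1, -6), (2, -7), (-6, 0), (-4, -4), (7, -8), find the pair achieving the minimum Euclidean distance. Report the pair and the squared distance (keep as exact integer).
Pair = ((6, -8), (7, -8)); squared distance = 1

Compute all C(7, 2) = 21 pairwise squared distances (x_i − x_j)² + (y_i − y_j)². The minimum is 1, attained by the pair ((6, -8), (7, -8)).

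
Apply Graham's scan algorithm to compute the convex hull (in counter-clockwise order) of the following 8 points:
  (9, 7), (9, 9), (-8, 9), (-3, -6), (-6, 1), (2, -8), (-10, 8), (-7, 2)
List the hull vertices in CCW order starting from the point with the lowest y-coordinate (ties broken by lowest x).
Hull (CCW) = [(2, -8), (9, 7), (9, 9), (-8, 9), (-10, 8), (-3, -6)]

Graham scan procedure:
  1. Find the pivot p₀ = point with lowest y (tie → lowest x): (2, -8).
  2. Sort the remaining points by polar angle around p₀.
  3. Walk through sorted points, maintaining a stack; pop the top while the last three entries make a non-left turn (cross product ≤ 0).
  4. Final stack is the convex hull in CCW order: (2, -8), (9, 7), (9, 9), (-8, 9), (-10, 8), (-3, -6).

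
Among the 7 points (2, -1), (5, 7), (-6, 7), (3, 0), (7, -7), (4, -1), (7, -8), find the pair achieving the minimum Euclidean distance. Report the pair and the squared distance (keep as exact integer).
Pair = ((7, -7), (7, -8)); squared distance = 1

Compute all C(7, 2) = 21 pairwise squared distances (x_i − x_j)² + (y_i − y_j)². The minimum is 1, attained by the pair ((7, -7), (7, -8)).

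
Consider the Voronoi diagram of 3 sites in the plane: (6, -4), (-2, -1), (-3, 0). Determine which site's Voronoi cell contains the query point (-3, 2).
Nearest site = (-3, 0)

The Voronoi cell of site s contains exactly those query points closer to s than to any other site. Compute squared distances from q = (-3, 2) to each site:
  (-3 − -3)² + (0 − 2)² = 4
  (-2 − -3)² + (-1 − 2)² = 10
  (6 − -3)² + (-4 − 2)² = 117
Minimum is attained by (-3, 0), so q lies in its Voronoi cell.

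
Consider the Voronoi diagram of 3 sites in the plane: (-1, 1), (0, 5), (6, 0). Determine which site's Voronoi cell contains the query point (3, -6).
Nearest site = (6, 0)

The Voronoi cell of site s contains exactly those query points closer to s than to any other site. Compute squared distances from q = (3, -6) to each site:
  (6 − 3)² + (0 − -6)² = 45
  (-1 − 3)² + (1 − -6)² = 65
  (0 − 3)² + (5 − -6)² = 130
Minimum is attained by (6, 0), so q lies in its Voronoi cell.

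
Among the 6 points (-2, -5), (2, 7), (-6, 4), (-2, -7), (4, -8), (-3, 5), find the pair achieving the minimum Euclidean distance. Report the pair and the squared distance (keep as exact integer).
Pair = ((-2, -5), (-2, -7)); squared distance = 4

Compute all C(6, 2) = 15 pairwise squared distances (x_i − x_j)² + (y_i − y_j)². The minimum is 4, attained by the pair ((-2, -5), (-2, -7)).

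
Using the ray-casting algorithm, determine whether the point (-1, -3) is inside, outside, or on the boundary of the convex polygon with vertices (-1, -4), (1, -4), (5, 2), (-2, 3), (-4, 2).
The point (-1, -3) lies strictly inside the polygon

Cast a horizontal ray to the right from the query point and count how many polygon edges it crosses (each edge strictly once or zero times, handled with the usual half-open convention). 
Parity of crossings → odd ⇒ inside.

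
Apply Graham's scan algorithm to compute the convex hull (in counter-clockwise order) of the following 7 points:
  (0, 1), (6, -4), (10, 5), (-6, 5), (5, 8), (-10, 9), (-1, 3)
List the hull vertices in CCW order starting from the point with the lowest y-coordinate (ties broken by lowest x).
Hull (CCW) = [(6, -4), (10, 5), (5, 8), (-10, 9), (-6, 5)]

Graham scan procedure:
  1. Find the pivot p₀ = point with lowest y (tie → lowest x): (6, -4).
  2. Sort the remaining points by polar angle around p₀.
  3. Walk through sorted points, maintaining a stack; pop the top while the last three entries make a non-left turn (cross product ≤ 0).
  4. Final stack is the convex hull in CCW order: (6, -4), (10, 5), (5, 8), (-10, 9), (-6, 5).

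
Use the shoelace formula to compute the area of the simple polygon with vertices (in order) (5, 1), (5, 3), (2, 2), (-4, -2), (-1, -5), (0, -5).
Area = 33

Shoelace formula: Area = (1/2) |Σ_i (x_i · y_{i+1} − x_{i+1} · y_i)| (indices mod n). Compute each cross term:
  (5)(3) − (5)(1) = 10
  (5)(2) − (2)(3) = 4
  (2)(-2) − (-4)(2) = 4
  (-4)(-5) − (-1)(-2) = 18
  (-1)(-5) − (0)(-5) = 5
  (0)(1) − (5)(-5) = 25
Sum = 66, so (signed) Area = 66/2 = 33, |Area| = 33.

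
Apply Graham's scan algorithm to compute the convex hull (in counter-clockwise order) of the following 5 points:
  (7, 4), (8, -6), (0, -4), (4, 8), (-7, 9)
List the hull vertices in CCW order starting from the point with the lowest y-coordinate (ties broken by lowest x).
Hull (CCW) = [(8, -6), (7, 4), (4, 8), (-7, 9), (0, -4)]

Graham scan procedure:
  1. Find the pivot p₀ = point with lowest y (tie → lowest x): (8, -6).
  2. Sort the remaining points by polar angle around p₀.
  3. Walk through sorted points, maintaining a stack; pop the top while the last three entries make a non-left turn (cross product ≤ 0).
  4. Final stack is the convex hull in CCW order: (8, -6), (7, 4), (4, 8), (-7, 9), (0, -4).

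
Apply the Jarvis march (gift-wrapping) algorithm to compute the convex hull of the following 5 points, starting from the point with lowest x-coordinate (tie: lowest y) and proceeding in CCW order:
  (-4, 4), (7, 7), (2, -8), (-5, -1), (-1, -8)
Hull (CCW) = [(-5, -1), (-1, -8), (2, -8), (7, 7), (-4, 4)]

Jarvis march: at each step, from the current hull vertex p, select the next vertex q as the point such that every other point lies strictly to the left of (or on) the directed line p → q. (Equivalently: for every other point r, the cross product (q − p) × (r − p) ≥ 0.)
Starting point (lowest x, tie lowest y): (-5, -1). Wrap until returning to start. Resulting hull: (-5, -1), (-1, -8), (2, -8), (7, 7), (-4, 4).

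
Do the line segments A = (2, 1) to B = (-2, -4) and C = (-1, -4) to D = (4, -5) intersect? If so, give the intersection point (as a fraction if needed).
No (intersection of containing lines falls outside at least one segment)

Parametrize and solve: t = 28/29, s = -5/29. At least one of these is outside [0, 1], so the segments do not intersect.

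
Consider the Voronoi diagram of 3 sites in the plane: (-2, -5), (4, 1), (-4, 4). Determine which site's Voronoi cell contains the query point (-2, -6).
Nearest site = (-2, -5)

The Voronoi cell of site s contains exactly those query points closer to s than to any other site. Compute squared distances from q = (-2, -6) to each site:
  (-2 − -2)² + (-5 − -6)² = 1
  (4 − -2)² + (1 − -6)² = 85
  (-4 − -2)² + (4 − -6)² = 104
Minimum is attained by (-2, -5), so q lies in its Voronoi cell.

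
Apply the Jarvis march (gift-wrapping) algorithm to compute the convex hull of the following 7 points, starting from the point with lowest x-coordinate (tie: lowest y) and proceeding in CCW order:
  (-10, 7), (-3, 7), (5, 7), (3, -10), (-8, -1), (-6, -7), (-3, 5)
Hull (CCW) = [(-10, 7), (-8, -1), (-6, -7), (3, -10), (5, 7)]

Jarvis march: at each step, from the current hull vertex p, select the next vertex q as the point such that every other point lies strictly to the left of (or on) the directed line p → q. (Equivalently: for every other point r, the cross product (q − p) × (r − p) ≥ 0.)
Starting point (lowest x, tie lowest y): (-10, 7). Wrap until returning to start. Resulting hull: (-10, 7), (-8, -1), (-6, -7), (3, -10), (5, 7).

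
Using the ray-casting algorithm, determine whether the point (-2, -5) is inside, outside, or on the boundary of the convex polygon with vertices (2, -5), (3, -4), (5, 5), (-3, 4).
The point (-2, -5) lies strictly outside the polygon

Cast a horizontal ray to the right from the query point and count how many polygon edges it crosses (each edge strictly once or zero times, handled with the usual half-open convention). 
Parity of crossings → even ⇒ outside.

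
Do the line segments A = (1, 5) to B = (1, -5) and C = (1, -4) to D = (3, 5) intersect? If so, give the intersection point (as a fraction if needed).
Yes; intersection at (1, -4) (t = 9/10 on AB, s = 0 on CD)

Parametrize AB as A + t(B − A) = (1 + 0 t, 5 + -10 t) and CD as C + s(D − C) = (1 + 2 s, -4 + 9 s). Solve the linear system for (t, s). Determinant = -20 ≠ 0, so a unique intersection of the containing lines exists. Solution: t = 9/10, s = 0 — both in [0, 1], so the segments cross. Intersection point: (1, -4).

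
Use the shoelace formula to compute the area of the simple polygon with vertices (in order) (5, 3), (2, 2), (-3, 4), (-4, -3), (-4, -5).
Area = 32

Shoelace formula: Area = (1/2) |Σ_i (x_i · y_{i+1} − x_{i+1} · y_i)| (indices mod n). Compute each cross term:
  (5)(2) − (2)(3) = 4
  (2)(4) − (-3)(2) = 14
  (-3)(-3) − (-4)(4) = 25
  (-4)(-5) − (-4)(-3) = 8
  (-4)(3) − (5)(-5) = 13
Sum = 64, so (signed) Area = 64/2 = 32, |Area| = 32.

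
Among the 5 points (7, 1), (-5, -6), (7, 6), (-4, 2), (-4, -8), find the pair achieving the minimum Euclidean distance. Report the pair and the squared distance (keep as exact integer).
Pair = ((-5, -6), (-4, -8)); squared distance = 5

Compute all C(5, 2) = 10 pairwise squared distances (x_i − x_j)² + (y_i − y_j)². The minimum is 5, attained by the pair ((-5, -6), (-4, -8)).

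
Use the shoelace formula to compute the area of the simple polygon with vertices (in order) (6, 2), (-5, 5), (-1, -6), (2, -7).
Area = 70

Shoelace formula: Area = (1/2) |Σ_i (x_i · y_{i+1} − x_{i+1} · y_i)| (indices mod n). Compute each cross term:
  (6)(5) − (-5)(2) = 40
  (-5)(-6) − (-1)(5) = 35
  (-1)(-7) − (2)(-6) = 19
  (2)(2) − (6)(-7) = 46
Sum = 140, so (signed) Area = 140/2 = 70, |Area| = 70.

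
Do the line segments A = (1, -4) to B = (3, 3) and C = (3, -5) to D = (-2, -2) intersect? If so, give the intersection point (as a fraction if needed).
Yes; intersection at (43/41, -157/41) (t = 1/41 on AB, s = 16/41 on CD)

Parametrize AB as A + t(B − A) = (1 + 2 t, -4 + 7 t) and CD as C + s(D − C) = (3 + -5 s, -5 + 3 s). Solve the linear system for (t, s). Determinant = -41 ≠ 0, so a unique intersection of the containing lines exists. Solution: t = 1/41, s = 16/41 — both in [0, 1], so the segments cross. Intersection point: (43/41, -157/41).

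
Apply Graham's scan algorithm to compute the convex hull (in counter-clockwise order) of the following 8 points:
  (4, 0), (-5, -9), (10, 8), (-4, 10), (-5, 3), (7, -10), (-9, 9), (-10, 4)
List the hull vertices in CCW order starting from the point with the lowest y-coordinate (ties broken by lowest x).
Hull (CCW) = [(7, -10), (10, 8), (-4, 10), (-9, 9), (-10, 4), (-5, -9)]

Graham scan procedure:
  1. Find the pivot p₀ = point with lowest y (tie → lowest x): (7, -10).
  2. Sort the remaining points by polar angle around p₀.
  3. Walk through sorted points, maintaining a stack; pop the top while the last three entries make a non-left turn (cross product ≤ 0).
  4. Final stack is the convex hull in CCW order: (7, -10), (10, 8), (-4, 10), (-9, 9), (-10, 4), (-5, -9).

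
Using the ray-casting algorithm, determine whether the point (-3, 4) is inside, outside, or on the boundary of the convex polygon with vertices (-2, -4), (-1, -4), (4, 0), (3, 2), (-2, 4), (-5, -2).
The point (-3, 4) lies strictly outside the polygon

Cast a horizontal ray to the right from the query point and count how many polygon edges it crosses (each edge strictly once or zero times, handled with the usual half-open convention). 
Parity of crossings → even ⇒ outside.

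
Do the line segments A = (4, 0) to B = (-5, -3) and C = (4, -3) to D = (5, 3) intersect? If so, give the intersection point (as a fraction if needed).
No (intersection of containing lines falls outside at least one segment)

Parametrize and solve: t = -1/17, s = 9/17. At least one of these is outside [0, 1], so the segments do not intersect.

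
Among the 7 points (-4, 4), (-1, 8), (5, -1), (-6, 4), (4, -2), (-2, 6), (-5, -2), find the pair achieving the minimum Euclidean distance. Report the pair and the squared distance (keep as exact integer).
Pair = ((5, -1), (4, -2)); squared distance = 2

Compute all C(7, 2) = 21 pairwise squared distances (x_i − x_j)² + (y_i − y_j)². The minimum is 2, attained by the pair ((5, -1), (4, -2)).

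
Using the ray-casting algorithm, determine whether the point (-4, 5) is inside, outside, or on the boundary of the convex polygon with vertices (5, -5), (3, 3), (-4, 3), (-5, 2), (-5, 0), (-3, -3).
The point (-4, 5) lies strictly outside the polygon

Cast a horizontal ray to the right from the query point and count how many polygon edges it crosses (each edge strictly once or zero times, handled with the usual half-open convention). 
Parity of crossings → even ⇒ outside.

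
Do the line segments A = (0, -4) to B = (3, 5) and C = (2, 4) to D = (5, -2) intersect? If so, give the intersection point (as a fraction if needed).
Yes; intersection at (12/5, 16/5) (t = 4/5 on AB, s = 2/15 on CD)

Parametrize AB as A + t(B − A) = (0 + 3 t, -4 + 9 t) and CD as C + s(D − C) = (2 + 3 s, 4 + -6 s). Solve the linear system for (t, s). Determinant = 45 ≠ 0, so a unique intersection of the containing lines exists. Solution: t = 4/5, s = 2/15 — both in [0, 1], so the segments cross. Intersection point: (12/5, 16/5).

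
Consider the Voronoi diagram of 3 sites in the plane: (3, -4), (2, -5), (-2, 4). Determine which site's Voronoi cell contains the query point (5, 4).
Nearest site = (-2, 4)

The Voronoi cell of site s contains exactly those query points closer to s than to any other site. Compute squared distances from q = (5, 4) to each site:
  (-2 − 5)² + (4 − 4)² = 49
  (3 − 5)² + (-4 − 4)² = 68
  (2 − 5)² + (-5 − 4)² = 90
Minimum is attained by (-2, 4), so q lies in its Voronoi cell.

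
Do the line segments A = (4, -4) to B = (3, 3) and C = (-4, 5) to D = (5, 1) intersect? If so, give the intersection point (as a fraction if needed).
Yes; intersection at (187/59, 107/59) (t = 49/59 on AB, s = 47/59 on CD)

Parametrize AB as A + t(B − A) = (4 + -1 t, -4 + 7 t) and CD as C + s(D − C) = (-4 + 9 s, 5 + -4 s). Solve the linear system for (t, s). Determinant = 59 ≠ 0, so a unique intersection of the containing lines exists. Solution: t = 49/59, s = 47/59 — both in [0, 1], so the segments cross. Intersection point: (187/59, 107/59).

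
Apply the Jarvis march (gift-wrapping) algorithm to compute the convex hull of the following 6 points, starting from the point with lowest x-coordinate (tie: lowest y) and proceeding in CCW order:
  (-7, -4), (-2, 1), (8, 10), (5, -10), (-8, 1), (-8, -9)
Hull (CCW) = [(-8, -9), (5, -10), (8, 10), (-8, 1)]

Jarvis march: at each step, from the current hull vertex p, select the next vertex q as the point such that every other point lies strictly to the left of (or on) the directed line p → q. (Equivalently: for every other point r, the cross product (q − p) × (r − p) ≥ 0.)
Starting point (lowest x, tie lowest y): (-8, -9). Wrap until returning to start. Resulting hull: (-8, -9), (5, -10), (8, 10), (-8, 1).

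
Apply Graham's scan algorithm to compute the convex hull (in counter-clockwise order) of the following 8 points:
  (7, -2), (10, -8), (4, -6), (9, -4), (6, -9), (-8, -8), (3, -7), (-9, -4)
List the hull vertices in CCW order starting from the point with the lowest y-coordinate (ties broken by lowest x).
Hull (CCW) = [(6, -9), (10, -8), (9, -4), (7, -2), (-9, -4), (-8, -8)]

Graham scan procedure:
  1. Find the pivot p₀ = point with lowest y (tie → lowest x): (6, -9).
  2. Sort the remaining points by polar angle around p₀.
  3. Walk through sorted points, maintaining a stack; pop the top while the last three entries make a non-left turn (cross product ≤ 0).
  4. Final stack is the convex hull in CCW order: (6, -9), (10, -8), (9, -4), (7, -2), (-9, -4), (-8, -8).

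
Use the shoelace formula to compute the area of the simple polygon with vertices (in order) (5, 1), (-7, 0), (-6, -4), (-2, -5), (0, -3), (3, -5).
Area = 50

Shoelace formula: Area = (1/2) |Σ_i (x_i · y_{i+1} − x_{i+1} · y_i)| (indices mod n). Compute each cross term:
  (5)(0) − (-7)(1) = 7
  (-7)(-4) − (-6)(0) = 28
  (-6)(-5) − (-2)(-4) = 22
  (-2)(-3) − (0)(-5) = 6
  (0)(-5) − (3)(-3) = 9
  (3)(1) − (5)(-5) = 28
Sum = 100, so (signed) Area = 100/2 = 50, |Area| = 50.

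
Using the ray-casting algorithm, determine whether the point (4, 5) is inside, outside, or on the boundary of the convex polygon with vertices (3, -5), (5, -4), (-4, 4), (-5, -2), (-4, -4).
The point (4, 5) lies strictly outside the polygon

Cast a horizontal ray to the right from the query point and count how many polygon edges it crosses (each edge strictly once or zero times, handled with the usual half-open convention). 
Parity of crossings → even ⇒ outside.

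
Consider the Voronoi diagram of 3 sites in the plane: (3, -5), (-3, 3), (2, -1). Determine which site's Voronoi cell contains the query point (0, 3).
Nearest site = (-3, 3)

The Voronoi cell of site s contains exactly those query points closer to s than to any other site. Compute squared distances from q = (0, 3) to each site:
  (-3 − 0)² + (3 − 3)² = 9
  (2 − 0)² + (-1 − 3)² = 20
  (3 − 0)² + (-5 − 3)² = 73
Minimum is attained by (-3, 3), so q lies in its Voronoi cell.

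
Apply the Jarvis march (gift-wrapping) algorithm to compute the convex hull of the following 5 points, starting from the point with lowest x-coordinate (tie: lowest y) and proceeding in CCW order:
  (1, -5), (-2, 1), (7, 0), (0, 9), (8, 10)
Hull (CCW) = [(-2, 1), (1, -5), (7, 0), (8, 10), (0, 9)]

Jarvis march: at each step, from the current hull vertex p, select the next vertex q as the point such that every other point lies strictly to the left of (or on) the directed line p → q. (Equivalently: for every other point r, the cross product (q − p) × (r − p) ≥ 0.)
Starting point (lowest x, tie lowest y): (-2, 1). Wrap until returning to start. Resulting hull: (-2, 1), (1, -5), (7, 0), (8, 10), (0, 9).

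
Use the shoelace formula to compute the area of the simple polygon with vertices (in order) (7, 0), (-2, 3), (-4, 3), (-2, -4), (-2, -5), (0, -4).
Area = 87/2

Shoelace formula: Area = (1/2) |Σ_i (x_i · y_{i+1} − x_{i+1} · y_i)| (indices mod n). Compute each cross term:
  (7)(3) − (-2)(0) = 21
  (-2)(3) − (-4)(3) = 6
  (-4)(-4) − (-2)(3) = 22
  (-2)(-5) − (-2)(-4) = 2
  (-2)(-4) − (0)(-5) = 8
  (0)(0) − (7)(-4) = 28
Sum = 87, so (signed) Area = 87/2 = 87/2, |Area| = 87/2.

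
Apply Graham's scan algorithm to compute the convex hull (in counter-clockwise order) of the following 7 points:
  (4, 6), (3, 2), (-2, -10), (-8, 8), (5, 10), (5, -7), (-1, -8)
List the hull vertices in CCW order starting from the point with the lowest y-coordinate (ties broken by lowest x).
Hull (CCW) = [(-2, -10), (5, -7), (5, 10), (-8, 8)]

Graham scan procedure:
  1. Find the pivot p₀ = point with lowest y (tie → lowest x): (-2, -10).
  2. Sort the remaining points by polar angle around p₀.
  3. Walk through sorted points, maintaining a stack; pop the top while the last three entries make a non-left turn (cross product ≤ 0).
  4. Final stack is the convex hull in CCW order: (-2, -10), (5, -7), (5, 10), (-8, 8).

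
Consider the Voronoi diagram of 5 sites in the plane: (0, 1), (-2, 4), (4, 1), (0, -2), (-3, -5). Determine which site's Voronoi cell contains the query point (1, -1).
Nearest site = (0, -2)

The Voronoi cell of site s contains exactly those query points closer to s than to any other site. Compute squared distances from q = (1, -1) to each site:
  (0 − 1)² + (-2 − -1)² = 2
  (0 − 1)² + (1 − -1)² = 5
  (4 − 1)² + (1 − -1)² = 13
  (-3 − 1)² + (-5 − -1)² = 32
  (-2 − 1)² + (4 − -1)² = 34
Minimum is attained by (0, -2), so q lies in its Voronoi cell.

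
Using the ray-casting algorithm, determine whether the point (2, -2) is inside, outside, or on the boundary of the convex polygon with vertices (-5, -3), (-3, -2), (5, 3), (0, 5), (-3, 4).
The point (2, -2) lies strictly outside the polygon

Cast a horizontal ray to the right from the query point and count how many polygon edges it crosses (each edge strictly once or zero times, handled with the usual half-open convention). 
Parity of crossings → even ⇒ outside.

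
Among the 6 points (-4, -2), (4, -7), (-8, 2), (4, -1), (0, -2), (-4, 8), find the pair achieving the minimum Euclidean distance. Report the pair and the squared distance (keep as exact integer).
Pair = ((-4, -2), (0, -2)); squared distance = 16

Compute all C(6, 2) = 15 pairwise squared distances (x_i − x_j)² + (y_i − y_j)². The minimum is 16, attained by the pair ((-4, -2), (0, -2)).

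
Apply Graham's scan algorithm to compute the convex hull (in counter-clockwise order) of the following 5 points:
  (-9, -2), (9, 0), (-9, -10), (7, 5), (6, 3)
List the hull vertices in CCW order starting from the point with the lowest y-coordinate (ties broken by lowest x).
Hull (CCW) = [(-9, -10), (9, 0), (7, 5), (-9, -2)]

Graham scan procedure:
  1. Find the pivot p₀ = point with lowest y (tie → lowest x): (-9, -10).
  2. Sort the remaining points by polar angle around p₀.
  3. Walk through sorted points, maintaining a stack; pop the top while the last three entries make a non-left turn (cross product ≤ 0).
  4. Final stack is the convex hull in CCW order: (-9, -10), (9, 0), (7, 5), (-9, -2).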